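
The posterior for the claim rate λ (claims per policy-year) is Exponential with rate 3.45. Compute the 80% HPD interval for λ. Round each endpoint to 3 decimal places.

[0.000, 0.467]

The exponential density is strictly decreasing on [0, ∞), so the HPD interval is anchored at 0: [0, q] with P(λ ≤ q) = 0.80.
q = −ln(1 − 0.80) / 3.45 = 1.6094 / 3.45 = 0.467.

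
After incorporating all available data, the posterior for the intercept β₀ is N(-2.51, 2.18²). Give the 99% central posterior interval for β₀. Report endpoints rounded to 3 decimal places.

The posterior is symmetric, so the 99% equal-tailed interval is β₀ = -2.51 ± z·2.18 with z = 2.576.
Half-width: 2.576 × 2.18 = 5.615.
-2.51 − 5.615 = -8.125; -2.51 + 5.615 = 3.105.

[-8.125, 3.105]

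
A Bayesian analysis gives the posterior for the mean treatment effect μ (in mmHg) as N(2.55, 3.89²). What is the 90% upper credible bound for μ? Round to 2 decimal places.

7.54

Need U with P(μ ≤ U) = 0.90: U = 2.55 + z_{0.1}·3.89.
z = 1.282; U = 2.55 + 1.282 × 3.89 = 7.54.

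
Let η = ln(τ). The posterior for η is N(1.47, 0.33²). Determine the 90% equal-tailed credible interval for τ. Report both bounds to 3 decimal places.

[2.527, 7.484]

On the log scale the 90% interval is 1.47 ± 1.645 × 0.33 = [0.9272, 2.0128].
Exponentiate: [e^0.9272, e^2.0128] = [2.527, 7.484].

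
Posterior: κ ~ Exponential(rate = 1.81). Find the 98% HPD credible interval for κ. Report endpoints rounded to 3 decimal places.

[0.000, 2.161]

The exponential density is strictly decreasing on [0, ∞), so the HPD interval is anchored at 0: [0, q] with P(κ ≤ q) = 0.98.
q = −ln(1 − 0.98) / 1.81 = 3.9120 / 1.81 = 2.161.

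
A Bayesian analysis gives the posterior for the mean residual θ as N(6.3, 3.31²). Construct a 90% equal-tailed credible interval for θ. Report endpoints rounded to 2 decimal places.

[0.86, 11.74]

The posterior is symmetric, so the 90% equal-tailed interval is θ = 6.3 ± z·3.31 with z = 1.645.
Half-width: 1.645 × 3.31 = 5.44.
6.3 − 5.44 = 0.86; 6.3 + 5.44 = 11.74.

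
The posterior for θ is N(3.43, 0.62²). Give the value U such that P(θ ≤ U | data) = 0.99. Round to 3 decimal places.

4.872

Need U with P(θ ≤ U) = 0.99: U = 3.43 + z_{0.01}·0.62.
z = 2.326; U = 3.43 + 2.326 × 0.62 = 4.872.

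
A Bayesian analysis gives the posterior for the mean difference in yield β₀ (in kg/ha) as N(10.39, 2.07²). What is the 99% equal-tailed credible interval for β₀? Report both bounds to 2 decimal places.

[5.06, 15.72]

The posterior is symmetric, so the 99% equal-tailed interval is β₀ = 10.39 ± z·2.07 with z = 2.576.
Half-width: 2.576 × 2.07 = 5.33.
10.39 − 5.33 = 5.06; 10.39 + 5.33 = 15.72.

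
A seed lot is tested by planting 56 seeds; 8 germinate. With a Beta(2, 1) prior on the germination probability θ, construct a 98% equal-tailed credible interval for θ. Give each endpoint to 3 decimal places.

[0.074, 0.297]

Posterior: Beta(2+8, 1+48) = Beta(10, 49).
Equal-tailed 98% interval: the 0.01 and 0.99 quantiles of Beta(10, 49).
Posterior mean ≈ 0.169, SD ≈ 0.048; a Normal approximation gives roughly [0.057, 0.282].
Exact: F⁻¹(0.01) = 0.074; F⁻¹(0.99) = 0.297.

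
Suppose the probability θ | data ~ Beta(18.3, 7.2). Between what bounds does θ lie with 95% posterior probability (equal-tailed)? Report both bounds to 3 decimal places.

Posterior: Beta(18.3, 7.2).
Equal-tailed 95% interval: the 0.025 and 0.975 quantiles of Beta(18.3, 7.2).
Posterior mean ≈ 0.718, SD ≈ 0.087; a Normal approximation gives roughly [0.546, 0.889].
Exact: F⁻¹(0.025) = 0.532; F⁻¹(0.975) = 0.871.

[0.532, 0.871]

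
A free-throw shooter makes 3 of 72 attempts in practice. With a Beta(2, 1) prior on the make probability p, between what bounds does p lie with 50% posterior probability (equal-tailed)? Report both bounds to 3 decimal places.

[0.046, 0.083]

Posterior: Beta(2+3, 1+69) = Beta(5, 70).
Equal-tailed 50% interval: the 0.25 and 0.75 quantiles of Beta(5, 70).
Posterior mean ≈ 0.067, SD ≈ 0.029; a Normal approximation gives roughly [0.047, 0.086].
Exact: F⁻¹(0.25) = 0.046; F⁻¹(0.75) = 0.083.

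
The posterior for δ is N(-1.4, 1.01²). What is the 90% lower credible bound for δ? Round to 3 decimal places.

Need L with P(δ ≥ L) = 0.90: L = -1.4 − z_{0.1}·1.01.
z = 1.282; L = -1.4 − 1.282 × 1.01 = -2.694.

-2.694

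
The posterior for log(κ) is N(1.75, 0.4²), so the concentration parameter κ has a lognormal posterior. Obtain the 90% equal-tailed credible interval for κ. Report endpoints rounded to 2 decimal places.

[2.98, 11.11]

On the log scale the 90% interval is 1.75 ± 1.645 × 0.4 = [1.0921, 2.4079].
Exponentiate: [e^1.0921, e^2.4079] = [2.98, 11.11].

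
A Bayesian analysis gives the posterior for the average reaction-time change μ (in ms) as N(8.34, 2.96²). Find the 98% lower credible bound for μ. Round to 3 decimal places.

Need L with P(μ ≥ L) = 0.98: L = 8.34 − z_{0.02}·2.96.
z = 2.054; L = 8.34 − 2.054 × 2.96 = 2.261.

2.261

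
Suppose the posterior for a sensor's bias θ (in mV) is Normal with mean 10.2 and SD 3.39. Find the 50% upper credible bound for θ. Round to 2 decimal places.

Need U with P(θ ≤ U) = 0.50: U = 10.2 + z_{0.5}·3.39.
z = 0.000; U = 10.2 + 0.000 × 3.39 = 10.20.

10.20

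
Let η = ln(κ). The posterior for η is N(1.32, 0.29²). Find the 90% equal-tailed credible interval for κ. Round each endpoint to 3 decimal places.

On the log scale the 90% interval is 1.32 ± 1.645 × 0.29 = [0.8430, 1.7970].
Exponentiate: [e^0.8430, e^1.7970] = [2.323, 6.032].

[2.323, 6.032]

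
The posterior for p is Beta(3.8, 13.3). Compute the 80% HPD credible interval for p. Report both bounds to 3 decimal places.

The posterior is unimodal and skewed, so the HPD interval has equal density at both endpoints and is the shortest 80% interval.
Solving f(0.084) = f(0.328) with F(0.328) − F(0.084) = 0.80 gives [0.084, 0.328].
For comparison, the equal-tailed interval is [0.104, 0.355]; the HPD is narrower and shifted toward the mode.

[0.084, 0.328]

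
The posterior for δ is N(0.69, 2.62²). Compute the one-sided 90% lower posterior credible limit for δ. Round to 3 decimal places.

-2.668

Need L with P(δ ≥ L) = 0.90: L = 0.69 − z_{0.1}·2.62.
z = 1.282; L = 0.69 − 1.282 × 2.62 = -2.668.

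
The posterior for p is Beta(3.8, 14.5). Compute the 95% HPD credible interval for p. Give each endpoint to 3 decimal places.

The posterior is unimodal and skewed, so the HPD interval has equal density at both endpoints and is the shortest 95% interval.
Solving f(0.045) = f(0.389) with F(0.389) − F(0.045) = 0.95 gives [0.045, 0.389].
For comparison, the equal-tailed interval is [0.061, 0.415]; the HPD is narrower and shifted toward the mode.

[0.045, 0.389]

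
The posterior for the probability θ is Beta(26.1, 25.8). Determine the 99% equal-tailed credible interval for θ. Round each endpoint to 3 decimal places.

[0.329, 0.677]

Posterior: Beta(26.1, 25.8).
Equal-tailed 99% interval: the 0.005 and 0.995 quantiles of Beta(26.1, 25.8).
Posterior mean ≈ 0.503, SD ≈ 0.069; a Normal approximation gives roughly [0.326, 0.680].
Exact: F⁻¹(0.005) = 0.329; F⁻¹(0.995) = 0.677.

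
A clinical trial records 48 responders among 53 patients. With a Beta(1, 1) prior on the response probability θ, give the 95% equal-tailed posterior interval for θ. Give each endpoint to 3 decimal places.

Posterior: Beta(1+48, 1+5) = Beta(49, 6).
Equal-tailed 95% interval: the 0.025 and 0.975 quantiles of Beta(49, 6).
Posterior mean ≈ 0.891, SD ≈ 0.042; a Normal approximation gives roughly [0.809, 0.973].
Exact: F⁻¹(0.025) = 0.797; F⁻¹(0.975) = 0.958.

[0.797, 0.958]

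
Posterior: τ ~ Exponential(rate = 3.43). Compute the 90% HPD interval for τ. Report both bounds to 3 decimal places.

The exponential density is strictly decreasing on [0, ∞), so the HPD interval is anchored at 0: [0, q] with P(τ ≤ q) = 0.90.
q = −ln(1 − 0.90) / 3.43 = 2.3026 / 3.43 = 0.671.

[0.000, 0.671]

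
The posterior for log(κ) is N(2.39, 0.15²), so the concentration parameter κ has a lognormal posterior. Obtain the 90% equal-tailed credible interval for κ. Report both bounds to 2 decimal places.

On the log scale the 90% interval is 2.39 ± 1.645 × 0.15 = [2.1433, 2.6367].
Exponentiate: [e^2.1433, e^2.6367] = [8.53, 13.97].

[8.53, 13.97]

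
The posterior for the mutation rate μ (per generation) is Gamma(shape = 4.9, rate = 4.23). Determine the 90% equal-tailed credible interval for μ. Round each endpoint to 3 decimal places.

[0.451, 2.131]

Posterior: Gamma(shape 4.9, rate 4.23).
Equal-tailed 90% interval: Gamma(4.9, 4.23) quantiles at 0.05 and 0.95.
Posterior mean ≈ 1.158, SD ≈ 0.523; a Normal approximation gives roughly [0.298, 2.019].
Exact: lower = 0.451; upper = 2.131.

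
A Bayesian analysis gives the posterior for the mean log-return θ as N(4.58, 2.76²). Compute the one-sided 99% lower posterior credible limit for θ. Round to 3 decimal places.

Need L with P(θ ≥ L) = 0.99: L = 4.58 − z_{0.01}·2.76.
z = 2.326; L = 4.58 − 2.326 × 2.76 = -1.841.

-1.841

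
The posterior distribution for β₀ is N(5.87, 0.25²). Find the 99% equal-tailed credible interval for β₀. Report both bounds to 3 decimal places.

[5.226, 6.514]

The posterior is symmetric, so the 99% equal-tailed interval is β₀ = 5.87 ± z·0.25 with z = 2.576.
Half-width: 2.576 × 0.25 = 0.644.
5.87 − 0.644 = 5.226; 5.87 + 0.644 = 6.514.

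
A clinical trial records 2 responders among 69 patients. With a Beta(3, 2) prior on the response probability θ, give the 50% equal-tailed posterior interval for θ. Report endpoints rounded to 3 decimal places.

[0.046, 0.085]

Posterior: Beta(3+2, 2+67) = Beta(5, 69).
Equal-tailed 50% interval: the 0.25 and 0.75 quantiles of Beta(5, 69).
Posterior mean ≈ 0.068, SD ≈ 0.029; a Normal approximation gives roughly [0.048, 0.087].
Exact: F⁻¹(0.25) = 0.046; F⁻¹(0.75) = 0.085.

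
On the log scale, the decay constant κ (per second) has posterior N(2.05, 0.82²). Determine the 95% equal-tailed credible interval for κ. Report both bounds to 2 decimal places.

[1.56, 38.75]

On the log scale the 95% interval is 2.05 ± 1.960 × 0.82 = [0.4428, 3.6572].
Exponentiate: [e^0.4428, e^3.6572] = [1.56, 38.75].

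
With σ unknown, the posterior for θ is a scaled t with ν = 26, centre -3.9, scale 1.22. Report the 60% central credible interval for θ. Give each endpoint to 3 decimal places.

[-4.944, -2.856]

The t_26 distribution is symmetric; the 60% interval is -3.9 ± t·1.22 with t_{0.8,26} = 0.856.
Half-width: 0.856 × 1.22 = 1.044.
-3.9 − 1.044 = -4.944; -3.9 + 1.044 = -2.856.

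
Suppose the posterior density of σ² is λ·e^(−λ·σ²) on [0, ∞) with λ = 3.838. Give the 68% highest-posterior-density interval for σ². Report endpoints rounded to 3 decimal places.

The exponential density is strictly decreasing on [0, ∞), so the HPD interval is anchored at 0: [0, q] with P(σ² ≤ q) = 0.68.
q = −ln(1 − 0.68) / 3.838 = 1.1394 / 3.838 = 0.297.

[0.000, 0.297]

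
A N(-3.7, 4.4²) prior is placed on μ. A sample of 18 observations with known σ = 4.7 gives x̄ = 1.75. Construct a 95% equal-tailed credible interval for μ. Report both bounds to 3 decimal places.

[-0.680, 3.531]

Posterior precision = 1/4.4² + 18/4.7² = 0.0517 + 0.8148 = 0.8665, so posterior SD = 1.0743.
Posterior mean = (-3.7/4.4² + 18·1.75/4.7²) / 0.8665 = 1.4251.
Interval: 1.4251 ± 1.960 × 1.0743 → [-0.680, 3.531].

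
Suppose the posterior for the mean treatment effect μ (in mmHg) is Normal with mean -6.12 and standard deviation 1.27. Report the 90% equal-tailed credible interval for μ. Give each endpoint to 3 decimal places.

The posterior is symmetric, so the 90% equal-tailed interval is μ = -6.12 ± z·1.27 with z = 1.645.
Half-width: 1.645 × 1.27 = 2.089.
-6.12 − 2.089 = -8.209; -6.12 + 2.089 = -4.031.

[-8.209, -4.031]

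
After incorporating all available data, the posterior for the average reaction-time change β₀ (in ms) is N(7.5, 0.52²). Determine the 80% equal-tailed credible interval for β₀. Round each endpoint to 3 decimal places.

The posterior is symmetric, so the 80% equal-tailed interval is β₀ = 7.5 ± z·0.52 with z = 1.282.
Half-width: 1.282 × 0.52 = 0.666.
7.5 − 0.666 = 6.834; 7.5 + 0.666 = 8.166.

[6.834, 8.166]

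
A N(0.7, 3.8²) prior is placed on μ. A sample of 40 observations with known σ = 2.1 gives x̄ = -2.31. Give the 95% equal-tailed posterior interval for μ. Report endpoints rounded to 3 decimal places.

Posterior precision = 1/3.8² + 40/2.1² = 0.0693 + 9.0703 = 9.1395, so posterior SD = 0.3308.
Posterior mean = (0.7/3.8² + 40·-2.31/2.1²) / 9.1395 = -2.2872.
Interval: -2.2872 ± 1.960 × 0.3308 → [-2.936, -1.639].

[-2.936, -1.639]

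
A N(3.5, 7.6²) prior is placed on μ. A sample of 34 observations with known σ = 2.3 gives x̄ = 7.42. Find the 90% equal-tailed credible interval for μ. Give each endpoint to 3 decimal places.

[6.762, 8.057]

Posterior precision = 1/7.6² + 34/2.3² = 0.0173 + 6.4272 = 6.4445, so posterior SD = 0.3939.
Posterior mean = (3.5/7.6² + 34·7.42/2.3²) / 6.4445 = 7.4095.
Interval: 7.4095 ± 1.645 × 0.3939 → [6.762, 8.057].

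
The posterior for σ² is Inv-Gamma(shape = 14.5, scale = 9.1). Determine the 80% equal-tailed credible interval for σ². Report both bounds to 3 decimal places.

Inverse-Gamma(14.5, 9.1) quantiles: F⁻¹(0.1) and F⁻¹(0.9).
Equivalently, 1/σ² ~ Gamma(14.5, rate = 9.1); invert its 0.9 and 0.1 quantiles.
Posterior mean ≈ 0.674, SD ≈ 0.191; a Normal approximation gives roughly [0.430, 0.918].
Exact: lower = 0.466; upper = 0.921.

[0.466, 0.921]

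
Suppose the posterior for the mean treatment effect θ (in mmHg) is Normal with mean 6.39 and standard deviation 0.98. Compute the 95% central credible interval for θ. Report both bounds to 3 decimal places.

[4.469, 8.311]

The posterior is symmetric, so the 95% equal-tailed interval is θ = 6.39 ± z·0.98 with z = 1.960.
Half-width: 1.960 × 0.98 = 1.921.
6.39 − 1.921 = 4.469; 6.39 + 1.921 = 8.311.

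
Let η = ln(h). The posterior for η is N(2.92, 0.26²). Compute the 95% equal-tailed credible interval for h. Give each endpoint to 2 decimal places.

On the log scale the 95% interval is 2.92 ± 1.960 × 0.26 = [2.4104, 3.4296].
Exponentiate: [e^2.4104, e^3.4296] = [11.14, 30.86].

[11.14, 30.86]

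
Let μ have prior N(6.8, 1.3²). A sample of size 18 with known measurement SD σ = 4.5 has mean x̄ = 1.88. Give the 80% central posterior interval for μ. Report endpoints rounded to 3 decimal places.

Posterior precision = 1/1.3² + 18/4.5² = 0.5917 + 0.8889 = 1.4806, so posterior SD = 0.8218.
Posterior mean = (6.8/1.3² + 18·1.88/4.5²) / 1.4806 = 3.8463.
Interval: 3.8463 ± 1.282 × 0.8218 → [2.793, 4.899].

[2.793, 4.899]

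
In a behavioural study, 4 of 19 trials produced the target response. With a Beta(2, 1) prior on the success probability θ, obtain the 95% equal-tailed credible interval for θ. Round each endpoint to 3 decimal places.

[0.113, 0.472]

Posterior: Beta(2+4, 1+15) = Beta(6, 16).
Equal-tailed 95% interval: the 0.025 and 0.975 quantiles of Beta(6, 16).
Posterior mean ≈ 0.273, SD ≈ 0.093; a Normal approximation gives roughly [0.091, 0.455].
Exact: F⁻¹(0.025) = 0.113; F⁻¹(0.975) = 0.472.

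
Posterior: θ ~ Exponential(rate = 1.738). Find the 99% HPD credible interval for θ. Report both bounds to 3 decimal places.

The exponential density is strictly decreasing on [0, ∞), so the HPD interval is anchored at 0: [0, q] with P(θ ≤ q) = 0.99.
q = −ln(1 − 0.99) / 1.738 = 4.6052 / 1.738 = 2.650.

[0.000, 2.650]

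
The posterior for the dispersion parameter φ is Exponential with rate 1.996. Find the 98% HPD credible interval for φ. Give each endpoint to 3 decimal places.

The exponential density is strictly decreasing on [0, ∞), so the HPD interval is anchored at 0: [0, q] with P(φ ≤ q) = 0.98.
q = −ln(1 − 0.98) / 1.996 = 3.9120 / 1.996 = 1.960.

[0.000, 1.960]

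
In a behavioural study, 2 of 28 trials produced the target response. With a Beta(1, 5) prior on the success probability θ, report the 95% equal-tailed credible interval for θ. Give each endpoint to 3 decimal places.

[0.019, 0.202]

Posterior: Beta(1+2, 5+26) = Beta(3, 31).
Equal-tailed 95% interval: the 0.025 and 0.975 quantiles of Beta(3, 31).
Posterior mean ≈ 0.088, SD ≈ 0.048; a Normal approximation gives roughly [-0.006, 0.182].
Exact: F⁻¹(0.025) = 0.019; F⁻¹(0.975) = 0.202.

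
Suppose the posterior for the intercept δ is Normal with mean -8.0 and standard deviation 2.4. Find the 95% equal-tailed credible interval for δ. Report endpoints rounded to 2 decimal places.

The posterior is symmetric, so the 95% equal-tailed interval is δ = -8.0 ± z·2.4 with z = 1.960.
Half-width: 1.960 × 2.4 = 4.70.
-8.0 − 4.70 = -12.70; -8.0 + 4.70 = -3.30.

[-12.70, -3.30]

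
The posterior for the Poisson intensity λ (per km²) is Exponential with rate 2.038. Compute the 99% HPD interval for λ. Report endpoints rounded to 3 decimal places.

[0.000, 2.260]

The exponential density is strictly decreasing on [0, ∞), so the HPD interval is anchored at 0: [0, q] with P(λ ≤ q) = 0.99.
q = −ln(1 − 0.99) / 2.038 = 4.6052 / 2.038 = 2.260.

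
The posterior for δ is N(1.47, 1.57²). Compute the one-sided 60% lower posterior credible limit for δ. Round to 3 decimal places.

Need L with P(δ ≥ L) = 0.60: L = 1.47 − z_{0.4}·1.57.
z = 0.253; L = 1.47 − 0.253 × 1.57 = 1.072.

1.072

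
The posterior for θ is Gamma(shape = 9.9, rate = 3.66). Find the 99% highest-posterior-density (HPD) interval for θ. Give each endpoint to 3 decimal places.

The posterior is unimodal and skewed, so the HPD interval has equal density at both endpoints and is the shortest 99% interval.
Solving f(0.878) = f(5.206) with F(5.206) − F(0.878) = 0.99 gives [0.878, 5.206].
For comparison, the equal-tailed interval is [0.999, 5.426]; the HPD is narrower and shifted toward the mode.

[0.878, 5.206]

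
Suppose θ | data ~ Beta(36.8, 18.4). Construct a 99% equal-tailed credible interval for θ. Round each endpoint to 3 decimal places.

[0.496, 0.815]

Posterior: Beta(36.8, 18.4).
Equal-tailed 99% interval: the 0.005 and 0.995 quantiles of Beta(36.8, 18.4).
Posterior mean ≈ 0.667, SD ≈ 0.063; a Normal approximation gives roughly [0.505, 0.829].
Exact: F⁻¹(0.005) = 0.496; F⁻¹(0.995) = 0.815.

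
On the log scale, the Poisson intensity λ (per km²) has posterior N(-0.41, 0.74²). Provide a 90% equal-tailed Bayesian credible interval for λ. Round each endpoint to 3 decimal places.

[0.196, 2.242]

On the log scale the 90% interval is -0.41 ± 1.645 × 0.74 = [-1.6272, 0.8072].
Exponentiate: [e^-1.6272, e^0.8072] = [0.196, 2.242].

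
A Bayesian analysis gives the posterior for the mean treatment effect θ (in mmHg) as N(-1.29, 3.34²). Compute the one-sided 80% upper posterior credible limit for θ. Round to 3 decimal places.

Need U with P(θ ≤ U) = 0.80: U = -1.29 + z_{0.2}·3.34.
z = 0.842; U = -1.29 + 0.842 × 3.34 = 1.521.

1.521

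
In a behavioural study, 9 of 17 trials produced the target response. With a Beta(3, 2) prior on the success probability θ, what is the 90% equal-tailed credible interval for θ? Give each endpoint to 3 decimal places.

[0.372, 0.714]

Posterior: Beta(3+9, 2+8) = Beta(12, 10).
Equal-tailed 90% interval: the 0.05 and 0.95 quantiles of Beta(12, 10).
Posterior mean ≈ 0.545, SD ≈ 0.104; a Normal approximation gives roughly [0.375, 0.716].
Exact: F⁻¹(0.05) = 0.372; F⁻¹(0.95) = 0.714.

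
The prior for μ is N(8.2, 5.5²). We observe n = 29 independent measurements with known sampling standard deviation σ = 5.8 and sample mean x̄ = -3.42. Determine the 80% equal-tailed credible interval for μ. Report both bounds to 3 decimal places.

[-4.345, -1.636]

Posterior precision = 1/5.5² + 29/5.8² = 0.0331 + 0.8621 = 0.8951, so posterior SD = 1.0570.
Posterior mean = (8.2/5.5² + 29·-3.42/5.8²) / 0.8951 = -2.9909.
Interval: -2.9909 ± 1.282 × 1.0570 → [-4.345, -1.636].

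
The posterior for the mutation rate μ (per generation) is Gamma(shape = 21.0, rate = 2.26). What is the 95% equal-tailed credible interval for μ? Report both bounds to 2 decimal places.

[5.75, 13.67]

Posterior: Gamma(shape 21.0, rate 2.26).
Equal-tailed 95% interval: Gamma(21.0, 2.26) quantiles at 0.025 and 0.975.
Posterior mean ≈ 9.29, SD ≈ 2.03; a Normal approximation gives roughly [5.32, 13.27].
Exact: lower = 5.75; upper = 13.67.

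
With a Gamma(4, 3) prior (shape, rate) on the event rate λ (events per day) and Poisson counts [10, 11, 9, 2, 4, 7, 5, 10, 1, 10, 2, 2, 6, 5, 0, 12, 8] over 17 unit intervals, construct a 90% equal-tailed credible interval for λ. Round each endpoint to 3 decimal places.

Posterior: Gamma(4+104, 3+17) = Gamma(108, 20) (shape, rate).
Equal-tailed 90% interval: Gamma(108, 20) quantiles at 0.05 and 0.95.
Posterior mean ≈ 5.400, SD ≈ 0.520; a Normal approximation gives roughly [4.545, 6.255].
Exact: lower = 4.575; upper = 6.282.

[4.575, 6.282]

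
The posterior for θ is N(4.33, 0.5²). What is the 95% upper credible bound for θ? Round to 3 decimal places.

Need U with P(θ ≤ U) = 0.95: U = 4.33 + z_{0.05}·0.5.
z = 1.645; U = 4.33 + 1.645 × 0.5 = 5.152.

5.152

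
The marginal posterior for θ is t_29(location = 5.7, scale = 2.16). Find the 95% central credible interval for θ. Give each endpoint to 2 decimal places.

The t_29 distribution is symmetric; the 95% interval is 5.7 ± t·2.16 with t_{0.975,29} = 2.045.
Half-width: 2.045 × 2.16 = 4.42.
5.7 − 4.42 = 1.28; 5.7 + 4.42 = 10.12.

[1.28, 10.12]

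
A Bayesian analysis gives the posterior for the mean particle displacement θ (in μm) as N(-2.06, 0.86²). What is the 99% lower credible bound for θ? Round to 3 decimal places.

-4.061

Need L with P(θ ≥ L) = 0.99: L = -2.06 − z_{0.01}·0.86.
z = 2.326; L = -2.06 − 2.326 × 0.86 = -4.061.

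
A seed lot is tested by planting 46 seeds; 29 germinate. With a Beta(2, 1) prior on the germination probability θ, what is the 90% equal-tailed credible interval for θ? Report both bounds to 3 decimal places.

[0.517, 0.742]

Posterior: Beta(2+29, 1+17) = Beta(31, 18).
Equal-tailed 90% interval: the 0.05 and 0.95 quantiles of Beta(31, 18).
Posterior mean ≈ 0.633, SD ≈ 0.068; a Normal approximation gives roughly [0.521, 0.745].
Exact: F⁻¹(0.05) = 0.517; F⁻¹(0.95) = 0.742.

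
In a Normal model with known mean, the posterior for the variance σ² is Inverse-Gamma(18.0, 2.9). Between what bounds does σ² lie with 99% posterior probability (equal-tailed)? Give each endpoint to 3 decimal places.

[0.094, 0.324]

Inverse-Gamma(18.0, 2.9) quantiles: F⁻¹(0.005) and F⁻¹(0.995).
Equivalently, 1/σ² ~ Gamma(18.0, rate = 2.9); invert its 0.995 and 0.005 quantiles.
Posterior mean ≈ 0.171, SD ≈ 0.043; a Normal approximation gives roughly [0.061, 0.280].
Exact: lower = 0.094; upper = 0.324.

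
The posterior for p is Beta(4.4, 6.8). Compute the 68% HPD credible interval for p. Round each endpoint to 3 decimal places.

[0.234, 0.521]

The posterior is unimodal and skewed, so the HPD interval has equal density at both endpoints and is the shortest 68% interval.
Solving f(0.234) = f(0.521) with F(0.521) − F(0.234) = 0.68 gives [0.234, 0.521].
For comparison, the equal-tailed interval is [0.249, 0.538]; the HPD is narrower and shifted toward the mode.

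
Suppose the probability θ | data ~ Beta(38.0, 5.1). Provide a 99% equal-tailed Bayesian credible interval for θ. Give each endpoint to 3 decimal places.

Posterior: Beta(38.0, 5.1).
Equal-tailed 99% interval: the 0.005 and 0.995 quantiles of Beta(38.0, 5.1).
Posterior mean ≈ 0.882, SD ≈ 0.049; a Normal approximation gives roughly [0.756, 1.007].
Exact: F⁻¹(0.005) = 0.727; F⁻¹(0.995) = 0.972.

[0.727, 0.972]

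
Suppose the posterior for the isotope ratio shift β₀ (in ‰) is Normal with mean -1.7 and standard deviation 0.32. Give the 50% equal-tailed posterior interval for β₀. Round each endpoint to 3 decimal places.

[-1.916, -1.484]

The posterior is symmetric, so the 50% equal-tailed interval is β₀ = -1.7 ± z·0.32 with z = 0.674.
Half-width: 0.674 × 0.32 = 0.216.
-1.7 − 0.216 = -1.916; -1.7 + 0.216 = -1.484.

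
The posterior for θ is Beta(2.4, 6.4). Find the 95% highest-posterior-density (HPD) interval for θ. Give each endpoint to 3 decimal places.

[0.029, 0.547]

The posterior is unimodal and skewed, so the HPD interval has equal density at both endpoints and is the shortest 95% interval.
Solving f(0.029) = f(0.547) with F(0.547) − F(0.029) = 0.95 gives [0.029, 0.547].
For comparison, the equal-tailed interval is [0.052, 0.589]; the HPD is narrower and shifted toward the mode.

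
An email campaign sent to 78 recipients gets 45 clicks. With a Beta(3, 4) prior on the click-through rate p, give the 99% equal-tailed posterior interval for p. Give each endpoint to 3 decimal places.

[0.426, 0.698]

Posterior: Beta(3+45, 4+33) = Beta(48, 37).
Equal-tailed 99% interval: the 0.005 and 0.995 quantiles of Beta(48, 37).
Posterior mean ≈ 0.565, SD ≈ 0.053; a Normal approximation gives roughly [0.427, 0.702].
Exact: F⁻¹(0.005) = 0.426; F⁻¹(0.995) = 0.698.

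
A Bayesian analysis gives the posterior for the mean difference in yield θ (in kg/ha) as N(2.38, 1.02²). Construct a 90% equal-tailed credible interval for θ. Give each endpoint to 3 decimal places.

The posterior is symmetric, so the 90% equal-tailed interval is θ = 2.38 ± z·1.02 with z = 1.645.
Half-width: 1.645 × 1.02 = 1.678.
2.38 − 1.678 = 0.702; 2.38 + 1.678 = 4.058.

[0.702, 4.058]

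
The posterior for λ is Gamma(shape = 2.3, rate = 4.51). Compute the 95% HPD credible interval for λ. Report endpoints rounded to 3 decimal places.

[0.022, 1.168]

The posterior is unimodal and skewed, so the HPD interval has equal density at both endpoints and is the shortest 95% interval.
Solving f(0.022) = f(1.168) with F(1.168) − F(0.022) = 0.95 gives [0.022, 1.168].
For comparison, the equal-tailed interval is [0.076, 1.349]; the HPD is narrower and shifted toward the mode.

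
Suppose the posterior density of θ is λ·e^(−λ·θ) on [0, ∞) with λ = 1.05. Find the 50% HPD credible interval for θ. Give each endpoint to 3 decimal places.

The exponential density is strictly decreasing on [0, ∞), so the HPD interval is anchored at 0: [0, q] with P(θ ≤ q) = 0.50.
q = −ln(1 − 0.50) / 1.05 = 0.6931 / 1.05 = 0.660.

[0.000, 0.660]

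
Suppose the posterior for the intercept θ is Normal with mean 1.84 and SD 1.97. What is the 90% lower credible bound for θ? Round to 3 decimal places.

Need L with P(θ ≥ L) = 0.90: L = 1.84 − z_{0.1}·1.97.
z = 1.282; L = 1.84 − 1.282 × 1.97 = -0.685.

-0.685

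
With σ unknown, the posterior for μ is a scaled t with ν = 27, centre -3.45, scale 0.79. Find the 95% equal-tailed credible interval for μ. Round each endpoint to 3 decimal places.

[-5.071, -1.829]

The t_27 distribution is symmetric; the 95% interval is -3.45 ± t·0.79 with t_{0.975,27} = 2.052.
Half-width: 2.052 × 0.79 = 1.621.
-3.45 − 1.621 = -5.071; -3.45 + 1.621 = -1.829.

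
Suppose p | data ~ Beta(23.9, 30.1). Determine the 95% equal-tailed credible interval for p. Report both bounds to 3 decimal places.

[0.314, 0.575]

Posterior: Beta(23.9, 30.1).
Equal-tailed 95% interval: the 0.025 and 0.975 quantiles of Beta(23.9, 30.1).
Posterior mean ≈ 0.443, SD ≈ 0.067; a Normal approximation gives roughly [0.311, 0.574].
Exact: F⁻¹(0.025) = 0.314; F⁻¹(0.975) = 0.575.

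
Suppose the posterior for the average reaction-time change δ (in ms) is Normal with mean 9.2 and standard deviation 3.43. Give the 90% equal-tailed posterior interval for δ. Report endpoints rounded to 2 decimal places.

The posterior is symmetric, so the 90% equal-tailed interval is δ = 9.2 ± z·3.43 with z = 1.645.
Half-width: 1.645 × 3.43 = 5.64.
9.2 − 5.64 = 3.56; 9.2 + 5.64 = 14.84.

[3.56, 14.84]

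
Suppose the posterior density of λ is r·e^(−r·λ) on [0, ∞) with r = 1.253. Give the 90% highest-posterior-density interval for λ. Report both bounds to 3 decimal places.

[0.000, 1.838]

The exponential density is strictly decreasing on [0, ∞), so the HPD interval is anchored at 0: [0, q] with P(λ ≤ q) = 0.90.
q = −ln(1 − 0.90) / 1.253 = 2.3026 / 1.253 = 1.838.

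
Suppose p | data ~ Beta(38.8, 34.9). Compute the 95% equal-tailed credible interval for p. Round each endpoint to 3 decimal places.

Posterior: Beta(38.8, 34.9).
Equal-tailed 95% interval: the 0.025 and 0.975 quantiles of Beta(38.8, 34.9).
Posterior mean ≈ 0.526, SD ≈ 0.058; a Normal approximation gives roughly [0.413, 0.640].
Exact: F⁻¹(0.025) = 0.413; F⁻¹(0.975) = 0.639.

[0.413, 0.639]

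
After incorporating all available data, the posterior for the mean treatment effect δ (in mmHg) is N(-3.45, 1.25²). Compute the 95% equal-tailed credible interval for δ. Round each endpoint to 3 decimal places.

The posterior is symmetric, so the 95% equal-tailed interval is δ = -3.45 ± z·1.25 with z = 1.960.
Half-width: 1.960 × 1.25 = 2.450.
-3.45 − 2.450 = -5.900; -3.45 + 2.450 = -1.000.

[-5.900, -1.000]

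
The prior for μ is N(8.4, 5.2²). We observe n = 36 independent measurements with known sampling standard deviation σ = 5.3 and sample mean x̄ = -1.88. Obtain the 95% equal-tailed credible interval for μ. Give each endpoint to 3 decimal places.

Posterior precision = 1/5.2² + 36/5.3² = 0.0370 + 1.2816 = 1.3186, so posterior SD = 0.8709.
Posterior mean = (8.4/5.2² + 36·-1.88/5.3²) / 1.3186 = -1.5917.
Interval: -1.5917 ± 1.960 × 0.8709 → [-3.299, 0.115].

[-3.299, 0.115]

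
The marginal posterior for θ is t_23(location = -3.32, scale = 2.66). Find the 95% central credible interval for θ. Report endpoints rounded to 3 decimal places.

The t_23 distribution is symmetric; the 95% interval is -3.32 ± t·2.66 with t_{0.975,23} = 2.069.
Half-width: 2.069 × 2.66 = 5.503.
-3.32 − 5.503 = -8.823; -3.32 + 5.503 = 2.183.

[-8.823, 2.183]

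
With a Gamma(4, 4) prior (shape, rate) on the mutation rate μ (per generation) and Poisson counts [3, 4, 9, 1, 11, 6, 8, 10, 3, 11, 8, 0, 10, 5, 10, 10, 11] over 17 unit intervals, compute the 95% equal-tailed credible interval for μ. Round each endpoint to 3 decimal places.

Posterior: Gamma(4+120, 4+17) = Gamma(124, 21) (shape, rate).
Equal-tailed 95% interval: Gamma(124, 21) quantiles at 0.025 and 0.975.
Posterior mean ≈ 5.905, SD ≈ 0.530; a Normal approximation gives roughly [4.865, 6.944].
Exact: lower = 4.911; upper = 6.988.

[4.911, 6.988]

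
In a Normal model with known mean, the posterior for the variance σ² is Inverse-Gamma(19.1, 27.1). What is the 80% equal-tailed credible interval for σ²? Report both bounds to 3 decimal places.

[1.090, 1.970]

Inverse-Gamma(19.1, 27.1) quantiles: F⁻¹(0.1) and F⁻¹(0.9).
Equivalently, 1/σ² ~ Gamma(19.1, rate = 27.1); invert its 0.9 and 0.1 quantiles.
Posterior mean ≈ 1.497, SD ≈ 0.362; a Normal approximation gives roughly [1.033, 1.961].
Exact: lower = 1.090; upper = 1.970.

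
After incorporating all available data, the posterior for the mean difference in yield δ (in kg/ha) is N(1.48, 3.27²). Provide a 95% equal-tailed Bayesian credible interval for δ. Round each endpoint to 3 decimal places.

[-4.929, 7.889]

The posterior is symmetric, so the 95% equal-tailed interval is δ = 1.48 ± z·3.27 with z = 1.960.
Half-width: 1.960 × 3.27 = 6.409.
1.48 − 6.409 = -4.929; 1.48 + 6.409 = 7.889.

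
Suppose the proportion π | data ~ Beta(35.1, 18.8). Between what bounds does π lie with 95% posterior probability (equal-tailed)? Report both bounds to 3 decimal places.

[0.520, 0.771]

Posterior: Beta(35.1, 18.8).
Equal-tailed 95% interval: the 0.025 and 0.975 quantiles of Beta(35.1, 18.8).
Posterior mean ≈ 0.651, SD ≈ 0.064; a Normal approximation gives roughly [0.525, 0.777].
Exact: F⁻¹(0.025) = 0.520; F⁻¹(0.975) = 0.771.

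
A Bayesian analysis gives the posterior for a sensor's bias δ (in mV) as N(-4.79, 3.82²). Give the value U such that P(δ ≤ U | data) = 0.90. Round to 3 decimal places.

0.106

Need U with P(δ ≤ U) = 0.90: U = -4.79 + z_{0.1}·3.82.
z = 1.282; U = -4.79 + 1.282 × 3.82 = 0.106.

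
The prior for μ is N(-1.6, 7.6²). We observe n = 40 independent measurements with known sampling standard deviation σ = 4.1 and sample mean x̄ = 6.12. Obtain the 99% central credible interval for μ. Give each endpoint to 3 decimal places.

[4.400, 7.728]

Posterior precision = 1/7.6² + 40/4.1² = 0.0173 + 2.3795 = 2.3968, so posterior SD = 0.6459.
Posterior mean = (-1.6/7.6² + 40·6.12/4.1²) / 2.3968 = 6.0642.
Interval: 6.0642 ± 2.576 × 0.6459 → [4.400, 7.728].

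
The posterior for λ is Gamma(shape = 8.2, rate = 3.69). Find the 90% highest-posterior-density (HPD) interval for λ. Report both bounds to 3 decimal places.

[0.977, 3.423]

The posterior is unimodal and skewed, so the HPD interval has equal density at both endpoints and is the shortest 90% interval.
Solving f(0.977) = f(3.423) with F(3.423) − F(0.977) = 0.90 gives [0.977, 3.423].
For comparison, the equal-tailed interval is [1.117, 3.633]; the HPD is narrower and shifted toward the mode.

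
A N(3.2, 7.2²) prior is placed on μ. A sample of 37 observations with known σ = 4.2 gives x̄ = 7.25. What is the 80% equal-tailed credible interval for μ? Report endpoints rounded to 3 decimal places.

[6.332, 8.094]

Posterior precision = 1/7.2² + 37/4.2² = 0.0193 + 2.0975 = 2.1168, so posterior SD = 0.6873.
Posterior mean = (3.2/7.2² + 37·7.25/4.2²) / 2.1168 = 7.2131.
Interval: 7.2131 ± 1.282 × 0.6873 → [6.332, 8.094].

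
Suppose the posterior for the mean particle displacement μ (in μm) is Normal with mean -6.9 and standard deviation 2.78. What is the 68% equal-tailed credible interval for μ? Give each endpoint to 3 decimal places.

[-9.665, -4.135]

The posterior is symmetric, so the 68% equal-tailed interval is μ = -6.9 ± z·2.78 with z = 0.994.
Half-width: 0.994 × 2.78 = 2.765.
-6.9 − 2.765 = -9.665; -6.9 + 2.765 = -4.135.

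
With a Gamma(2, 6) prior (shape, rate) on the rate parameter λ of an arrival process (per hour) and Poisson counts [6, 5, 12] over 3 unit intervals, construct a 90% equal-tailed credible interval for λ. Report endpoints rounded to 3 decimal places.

Posterior: Gamma(2+23, 6+3) = Gamma(25, 9) (shape, rate).
Equal-tailed 90% interval: Gamma(25, 9) quantiles at 0.05 and 0.95.
Posterior mean ≈ 2.778, SD ≈ 0.556; a Normal approximation gives roughly [1.864, 3.692].
Exact: lower = 1.931; upper = 3.750.

[1.931, 3.750]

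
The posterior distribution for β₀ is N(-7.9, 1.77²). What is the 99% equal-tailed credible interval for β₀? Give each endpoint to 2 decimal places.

[-12.46, -3.34]

The posterior is symmetric, so the 99% equal-tailed interval is β₀ = -7.9 ± z·1.77 with z = 2.576.
Half-width: 2.576 × 1.77 = 4.56.
-7.9 − 4.56 = -12.46; -7.9 + 4.56 = -3.34.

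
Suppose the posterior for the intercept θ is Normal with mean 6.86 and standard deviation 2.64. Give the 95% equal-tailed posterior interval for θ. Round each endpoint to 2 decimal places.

[1.69, 12.03]

The posterior is symmetric, so the 95% equal-tailed interval is θ = 6.86 ± z·2.64 with z = 1.960.
Half-width: 1.960 × 2.64 = 5.17.
6.86 − 5.17 = 1.69; 6.86 + 5.17 = 12.03.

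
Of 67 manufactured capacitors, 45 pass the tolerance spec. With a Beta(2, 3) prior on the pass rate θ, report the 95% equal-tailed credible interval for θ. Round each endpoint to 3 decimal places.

[0.540, 0.758]

Posterior: Beta(2+45, 3+22) = Beta(47, 25).
Equal-tailed 95% interval: the 0.025 and 0.975 quantiles of Beta(47, 25).
Posterior mean ≈ 0.653, SD ≈ 0.056; a Normal approximation gives roughly [0.544, 0.762].
Exact: F⁻¹(0.025) = 0.540; F⁻¹(0.975) = 0.758.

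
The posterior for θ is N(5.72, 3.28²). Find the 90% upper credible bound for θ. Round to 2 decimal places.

9.92

Need U with P(θ ≤ U) = 0.90: U = 5.72 + z_{0.1}·3.28.
z = 1.282; U = 5.72 + 1.282 × 3.28 = 9.92.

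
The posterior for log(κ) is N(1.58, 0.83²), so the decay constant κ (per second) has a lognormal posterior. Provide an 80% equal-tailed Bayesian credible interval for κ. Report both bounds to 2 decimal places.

[1.68, 14.06]

On the log scale the 80% interval is 1.58 ± 1.282 × 0.83 = [0.5163, 2.6437].
Exponentiate: [e^0.5163, e^2.6437] = [1.68, 14.06].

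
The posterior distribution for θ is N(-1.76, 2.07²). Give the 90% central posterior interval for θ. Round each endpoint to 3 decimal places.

The posterior is symmetric, so the 90% equal-tailed interval is θ = -1.76 ± z·2.07 with z = 1.645.
Half-width: 1.645 × 2.07 = 3.405.
-1.76 − 3.405 = -5.165; -1.76 + 3.405 = 1.645.

[-5.165, 1.645]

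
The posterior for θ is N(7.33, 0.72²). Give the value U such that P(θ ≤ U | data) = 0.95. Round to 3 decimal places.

8.514

Need U with P(θ ≤ U) = 0.95: U = 7.33 + z_{0.05}·0.72.
z = 1.645; U = 7.33 + 1.645 × 0.72 = 8.514.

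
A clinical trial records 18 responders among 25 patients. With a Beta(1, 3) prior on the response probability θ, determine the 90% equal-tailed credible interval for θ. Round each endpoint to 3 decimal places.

[0.506, 0.792]

Posterior: Beta(1+18, 3+7) = Beta(19, 10).
Equal-tailed 90% interval: the 0.05 and 0.95 quantiles of Beta(19, 10).
Posterior mean ≈ 0.655, SD ≈ 0.087; a Normal approximation gives roughly [0.512, 0.798].
Exact: F⁻¹(0.05) = 0.506; F⁻¹(0.95) = 0.792.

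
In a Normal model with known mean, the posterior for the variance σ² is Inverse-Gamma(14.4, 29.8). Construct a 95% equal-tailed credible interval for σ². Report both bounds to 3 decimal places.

Inverse-Gamma(14.4, 29.8) quantiles: F⁻¹(0.025) and F⁻¹(0.975).
Equivalently, 1/σ² ~ Gamma(14.4, rate = 29.8); invert its 0.975 and 0.025 quantiles.
Posterior mean ≈ 2.224, SD ≈ 0.632; a Normal approximation gives roughly [0.986, 3.462].
Exact: lower = 1.311; upper = 3.749.

[1.311, 3.749]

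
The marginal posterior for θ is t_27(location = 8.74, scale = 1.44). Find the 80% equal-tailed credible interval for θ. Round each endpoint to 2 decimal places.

The t_27 distribution is symmetric; the 80% interval is 8.74 ± t·1.44 with t_{0.9,27} = 1.314.
Half-width: 1.314 × 1.44 = 1.89.
8.74 − 1.89 = 6.85; 8.74 + 1.89 = 10.63.

[6.85, 10.63]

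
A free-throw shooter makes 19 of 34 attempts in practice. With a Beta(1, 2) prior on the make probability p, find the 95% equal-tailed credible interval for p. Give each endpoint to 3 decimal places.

[0.381, 0.696]

Posterior: Beta(1+19, 2+15) = Beta(20, 17).
Equal-tailed 95% interval: the 0.025 and 0.975 quantiles of Beta(20, 17).
Posterior mean ≈ 0.541, SD ≈ 0.081; a Normal approximation gives roughly [0.382, 0.699].
Exact: F⁻¹(0.025) = 0.381; F⁻¹(0.975) = 0.696.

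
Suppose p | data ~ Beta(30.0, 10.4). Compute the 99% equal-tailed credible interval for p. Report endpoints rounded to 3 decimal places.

[0.549, 0.892]

Posterior: Beta(30.0, 10.4).
Equal-tailed 99% interval: the 0.005 and 0.995 quantiles of Beta(30.0, 10.4).
Posterior mean ≈ 0.743, SD ≈ 0.068; a Normal approximation gives roughly [0.568, 0.918].
Exact: F⁻¹(0.005) = 0.549; F⁻¹(0.995) = 0.892.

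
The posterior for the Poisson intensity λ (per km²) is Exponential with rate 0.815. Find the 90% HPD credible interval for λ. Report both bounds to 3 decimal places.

The exponential density is strictly decreasing on [0, ∞), so the HPD interval is anchored at 0: [0, q] with P(λ ≤ q) = 0.90.
q = −ln(1 − 0.90) / 0.815 = 2.3026 / 0.815 = 2.825.

[0.000, 2.825]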